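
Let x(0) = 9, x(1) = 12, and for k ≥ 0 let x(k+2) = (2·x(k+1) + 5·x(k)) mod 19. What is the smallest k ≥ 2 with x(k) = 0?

4

Computing terms: x(0) = 9; x(1) = 12; x(2) = 12; x(3) = 8; x(4) = 0; x(5) = 2; x(6) = 4; x(7) = 18; x(8) = 18; x(9) = 12; x(10) = 0; x(11) = 3; x(12) = 6; x(13) = 8; x(14) = 8; x(15) = 18; x(16) = 0; x(17) = 14; x(18) = 9; x(19) = 12.
Since (x(18), x(19)) = (x(0), x(1)) = (9, 12) (two consecutive terms determine the rest), the sequence is periodic with period 18.
The value 0 first appears (with k ≥ 2) at x(4).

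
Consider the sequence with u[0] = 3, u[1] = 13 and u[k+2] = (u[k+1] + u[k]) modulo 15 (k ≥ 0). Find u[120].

Listing terms: u[0] = 3, u[1] = 13, u[2] = 1, u[3] = 14, u[4] = 0, u[5] = 14, u[6] = 14, u[7] = 13, u[8] = 12, u[9] = 10, u[10] = 7, u[11] = 2, u[12] = 9, u[13] = 11, u[14] = 5, u[15] = 1, u[16] = 6, u[17] = 7, u[18] = 13, u[19] = 5, u[20] = 3, u[21] = 8, u[22] = 11, u[23] = 4, u[24] = 0, u[25] = 4, u[26] = 4, u[27] = 8, u[28] = 12, u[29] = 5, u[30] = 2, u[31] = 7, u[32] = 9, u[33] = 1, u[34] = 10, u[35] = 11, u[36] = 6, u[37] = 2, u[38] = 8, u[39] = 10, u[40] = 3, u[41] = 13.
Since (u[40], u[41]) = (u[0], u[1]) = (3, 13) (two consecutive terms determine the rest), the sequence is periodic with period 40.
(120 - 0) mod 40 = 0, so u[120] = u[0] = 3.

3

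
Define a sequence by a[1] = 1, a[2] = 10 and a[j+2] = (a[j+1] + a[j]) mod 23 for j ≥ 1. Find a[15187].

We have a[1] = 1; a[2] = 10; a[3] = 11; a[4] = 21; a[5] = 9; a[6] = 7; a[7] = 16; a[8] = 0; a[9] = 16; a[10] = 16; a[11] = 9; a[12] = 2; a[13] = 11; a[14] = 13; a[15] = 1; a[16] = 14; a[17] = 15; a[18] = 6; a[19] = 21; a[20] = 4; a[21] = 2; a[22] = 6; a[23] = 8; a[24] = 14; a[25] = 22; a[26] = 13; a[27] = 12; a[28] = 2; a[29] = 14; a[30] = 16; a[31] = 7; a[32] = 0; a[33] = 7; a[34] = 7; a[35] = 14; a[36] = 21; a[37] = 12; a[38] = 10; a[39] = 22; a[40] = 9; a[41] = 8; a[42] = 17; a[43] = 2; a[44] = 19; a[45] = 21; a[46] = 17; a[47] = 15; a[48] = 9; a[49] = 1; a[50] = 10.
Since (a[49], a[50]) = (a[1], a[2]) = (1, 10) (two consecutive terms determine the rest), the sequence is periodic with period 48.
(15187 - 1) mod 48 = 18, so a[15187] = a[19] = 21.

21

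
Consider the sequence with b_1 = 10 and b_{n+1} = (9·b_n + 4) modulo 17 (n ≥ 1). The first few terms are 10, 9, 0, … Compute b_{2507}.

0

Computing terms: b_1 = 10; b_2 = 9; b_3 = 0; b_4 = 4; b_5 = 6; b_6 = 7; b_7 = 16; b_8 = 12; b_9 = 10.
The sequence repeats with period 8.
So b_{2507} = b_{1 + ((2507-1) mod 8)} = b_3 = 0.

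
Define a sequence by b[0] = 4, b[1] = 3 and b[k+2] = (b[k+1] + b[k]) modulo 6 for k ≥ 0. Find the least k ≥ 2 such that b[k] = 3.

5

Computing terms: b[0] = 4; b[1] = 3; b[2] = 1; b[3] = 4; b[4] = 5; b[5] = 3; b[6] = 2; b[7] = 5; b[8] = 1; b[9] = 0; b[10] = 1; b[11] = 1; b[12] = 2; b[13] = 3; b[14] = 5; b[15] = 2; b[16] = 1; b[17] = 3; b[18] = 4; b[19] = 1; b[20] = 5; b[21] = 0; b[22] = 5; b[23] = 5; b[24] = 4; b[25] = 3.
The sequence repeats with period 24.
The value 3 first appears (with k ≥ 2) at b[5].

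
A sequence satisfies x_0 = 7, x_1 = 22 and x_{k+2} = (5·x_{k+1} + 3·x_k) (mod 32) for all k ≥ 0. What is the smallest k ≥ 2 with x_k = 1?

11

We have x_0 = 7,  x_1 = 22,  x_2 = 3,  x_3 = 17,  x_4 = 30,  x_5 = 9,  x_6 = 7,  x_7 = 30,  x_8 = 11,  x_9 = 17,  x_{10} = 22,  x_{11} = 1,  x_{12} = 7,  x_{13} = 6,  x_{14} = 19,  x_{15} = 17,  x_{16} = 14,  x_{17} = 25,  x_{18} = 7,  x_{19} = 14,  x_{20} = 27,  x_{21} = 17,  x_{22} = 6,  x_{23} = 17,  x_{24} = 7,  x_{25} = 22.
Since (x_{24}, x_{25}) = (x_0, x_1) = (7, 22) (two consecutive terms determine the rest), the sequence is periodic with period 24.
The value 1 first appears (with k ≥ 2) at x_{11}.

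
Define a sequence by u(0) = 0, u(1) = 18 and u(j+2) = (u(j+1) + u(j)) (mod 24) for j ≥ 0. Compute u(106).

We have u(0) = 0,  u(1) = 18,  u(2) = 18,  u(3) = 12,  u(4) = 6,  u(5) = 18,  u(6) = 0,  u(7) = 18.
Since (u(6), u(7)) = (u(0), u(1)) = (0, 18) (two consecutive terms determine the rest), the sequence is periodic with period 6.
(106 - 0) mod 6 = 4, so u(106) = u(4) = 6.

6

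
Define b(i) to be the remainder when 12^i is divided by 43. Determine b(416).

Computing terms: b(1) = 12, b(2) = 15, b(3) = 8, b(4) = 10, b(5) = 34, b(6) = 21, b(7) = 37, b(8) = 14, b(9) = 39, b(10) = 38, b(11) = 26, b(12) = 11, b(13) = 3, b(14) = 36, b(15) = 2, b(16) = 24, b(17) = 30, b(18) = 16, b(19) = 20, b(20) = 25, b(21) = 42, b(22) = 31, b(23) = 28, b(24) = 35, b(25) = 33, b(26) = 9, b(27) = 22, b(28) = 6, b(29) = 29, b(30) = 4, b(31) = 5, b(32) = 17, b(33) = 32, b(34) = 40, b(35) = 7, b(36) = 41, b(37) = 19, b(38) = 13, b(39) = 27, b(40) = 23, b(41) = 18, b(42) = 1, b(43) = 12.
The sequence repeats with period 42.
(416 - 1) mod 42 = 37, so b(416) = b(38) = 13.

13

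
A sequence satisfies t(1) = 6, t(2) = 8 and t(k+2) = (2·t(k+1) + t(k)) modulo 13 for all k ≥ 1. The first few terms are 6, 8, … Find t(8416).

5

Computing terms: t(1) = 6,  t(2) = 8,  t(3) = 9,  t(4) = 0,  t(5) = 9,  t(6) = 5,  t(7) = 6,  t(8) = 4,  t(9) = 1,  t(10) = 6,  t(11) = 0,  t(12) = 6,  t(13) = 12,  t(14) = 4,  t(15) = 7,  t(16) = 5,  t(17) = 4,  t(18) = 0,  t(19) = 4,  t(20) = 8,  t(21) = 7,  t(22) = 9,  t(23) = 12,  t(24) = 7,  t(25) = 0,  t(26) = 7,  t(27) = 1,  t(28) = 9,  t(29) = 6,  t(30) = 8.
The sequence repeats with period 28.
So t(8416) = t(1 + ((8416-1) mod 28)) = t(16) = 5.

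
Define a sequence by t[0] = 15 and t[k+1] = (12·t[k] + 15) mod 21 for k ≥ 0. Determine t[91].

Listing terms: t[0] = 15; t[1] = 6; t[2] = 3; t[3] = 9; t[4] = 18; t[5] = 0; t[6] = 15.
The sequence repeats with period 6.
(91 - 0) mod 6 = 1, so t[91] = t[1] = 6.

6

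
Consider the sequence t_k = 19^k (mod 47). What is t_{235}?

We have t_0 = 1; t_1 = 19; t_2 = 32; t_3 = 44; t_4 = 37; t_5 = 45; t_6 = 9; t_7 = 30; t_8 = 6; t_9 = 20; t_{10} = 4; t_{11} = 29; t_{12} = 34; t_{13} = 35; t_{14} = 7; t_{15} = 39; t_{16} = 36; t_{17} = 26; t_{18} = 24; t_{19} = 33; t_{20} = 16; t_{21} = 22; t_{22} = 42; t_{23} = 46; t_{24} = 28; t_{25} = 15; t_{26} = 3; t_{27} = 10; t_{28} = 2; t_{29} = 38; t_{30} = 17; t_{31} = 41; t_{32} = 27; t_{33} = 43; t_{34} = 18; t_{35} = 13; t_{36} = 12; t_{37} = 40; t_{38} = 8; t_{39} = 11; t_{40} = 21; t_{41} = 23; t_{42} = 14; t_{43} = 31; t_{44} = 25; t_{45} = 5; t_{46} = 1.
Since t_{46} = t_0 = 1, the sequence is periodic with period 46.
(235 - 0) mod 46 = 5, so t_{235} = t_5 = 45.

45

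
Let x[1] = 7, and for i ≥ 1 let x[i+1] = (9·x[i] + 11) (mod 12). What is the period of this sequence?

Computing terms: x[1] = 7,  x[2] = 2,  x[3] = 5,  x[4] = 8,  x[5] = 11,  x[6] = 2.
Since x[6] = x[2] = 2, the sequence is eventually periodic: after a pre-period of length 1 it cycles with period 4.

4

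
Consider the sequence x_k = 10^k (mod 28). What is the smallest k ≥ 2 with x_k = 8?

6

We have x_1 = 10,  x_2 = 16,  x_3 = 20,  x_4 = 4,  x_5 = 12,  x_6 = 8,  x_7 = 24,  x_8 = 16.
Since x_8 = x_2 = 16, the sequence is eventually periodic: after a pre-period of length 1 it cycles with period 6.
The value 8 first appears (with k ≥ 2) at x_6.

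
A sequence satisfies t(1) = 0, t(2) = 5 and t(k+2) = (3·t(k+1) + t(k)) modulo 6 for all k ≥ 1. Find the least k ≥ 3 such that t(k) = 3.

3

Computing terms: t(1) = 0, t(2) = 5, t(3) = 3, t(4) = 2, t(5) = 3, t(6) = 5, t(7) = 0, t(8) = 5.
The sequence repeats with period 6.
The value 3 first appears (with k ≥ 3) at t(3).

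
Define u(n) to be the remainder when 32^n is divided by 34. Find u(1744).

u(0) = 1; u(1) = 32; u(2) = 4; u(3) = 26; u(4) = 16; u(5) = 2; u(6) = 30; u(7) = 8; u(8) = 18; u(9) = 32.
Since u(9) = u(1) = 32, the sequence is eventually periodic: after a pre-period of length 1 it cycles with period 8.
For n ≥ 1, u(n) depends only on (n - 1) mod 8. (1744 - 1) mod 8 = 7, so u(1744) = u(8) = 18.

18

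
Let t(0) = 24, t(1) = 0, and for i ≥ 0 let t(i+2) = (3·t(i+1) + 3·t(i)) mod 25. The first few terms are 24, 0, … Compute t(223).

Listing terms: t(0) = 24, t(1) = 0, t(2) = 22, t(3) = 16, t(4) = 14, t(5) = 15, t(6) = 12, t(7) = 6, t(8) = 4, t(9) = 5, t(10) = 2, t(11) = 21, t(12) = 19, t(13) = 20, t(14) = 17, t(15) = 11, t(16) = 9, t(17) = 10, t(18) = 7, t(19) = 1, t(20) = 24, t(21) = 0.
Since (t(20), t(21)) = (t(0), t(1)) = (24, 0) (two consecutive terms determine the rest), the sequence is periodic with period 20.
(223 - 0) mod 20 = 3, so t(223) = t(3) = 16.

16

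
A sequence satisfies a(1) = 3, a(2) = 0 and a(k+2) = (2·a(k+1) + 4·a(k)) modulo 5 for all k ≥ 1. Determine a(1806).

3

We have a(1) = 3, a(2) = 0, a(3) = 2, a(4) = 4, a(5) = 1, a(6) = 3, a(7) = 0.
Since (a(6), a(7)) = (a(1), a(2)) = (3, 0) (two consecutive terms determine the rest), the sequence is periodic with period 5.
So a(1806) = a(1 + ((1806-1) mod 5)) = a(1) = 3.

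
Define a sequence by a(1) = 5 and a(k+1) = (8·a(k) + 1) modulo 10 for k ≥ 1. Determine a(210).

Listing terms: a(1) = 5; a(2) = 1; a(3) = 9; a(4) = 3; a(5) = 5.
Since a(5) = a(1) = 5, the sequence is periodic with period 4.
(210 - 1) mod 4 = 1, so a(210) = a(2) = 1.

1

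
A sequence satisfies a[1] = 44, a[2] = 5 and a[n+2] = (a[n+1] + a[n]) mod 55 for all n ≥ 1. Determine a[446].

a[1] = 44,  a[2] = 5,  a[3] = 49,  a[4] = 54,  a[5] = 48,  a[6] = 47,  a[7] = 40,  a[8] = 32,  a[9] = 17,  a[10] = 49,  a[11] = 11,  a[12] = 5,  a[13] = 16,  a[14] = 21,  a[15] = 37,  a[16] = 3,  a[17] = 40,  a[18] = 43,  a[19] = 28,  a[20] = 16,  a[21] = 44,  a[22] = 5.
Since (a[21], a[22]) = (a[1], a[2]) = (44, 5) (two consecutive terms determine the rest), the sequence is periodic with period 20.
So a[446] = a[1 + ((446-1) mod 20)] = a[6] = 47.

47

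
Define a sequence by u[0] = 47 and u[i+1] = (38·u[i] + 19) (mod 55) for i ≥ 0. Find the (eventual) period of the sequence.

u[0] = 47, u[1] = 45, u[2] = 24, u[3] = 51, u[4] = 32, u[5] = 25, u[6] = 34, u[7] = 46, u[8] = 7, u[9] = 10, u[10] = 14, u[11] = 1, u[12] = 2, u[13] = 40, u[14] = 54, u[15] = 36, u[16] = 12, u[17] = 35, u[18] = 29, u[19] = 21, u[20] = 47.
Since u[20] = u[0] = 47, the sequence is periodic with period 20.

20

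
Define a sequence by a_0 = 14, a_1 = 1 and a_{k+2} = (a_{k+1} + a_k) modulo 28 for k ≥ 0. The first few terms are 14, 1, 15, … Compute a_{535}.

Listing terms: a_0 = 14; a_1 = 1; a_2 = 15; a_3 = 16; a_4 = 3; a_5 = 19; a_6 = 22; a_7 = 13; a_8 = 7; a_9 = 20; a_{10} = 27; a_{11} = 19; a_{12} = 18; a_{13} = 9; a_{14} = 27; a_{15} = 8; a_{16} = 7; a_{17} = 15; a_{18} = 22; a_{19} = 9; a_{20} = 3; a_{21} = 12; a_{22} = 15; a_{23} = 27; a_{24} = 14; a_{25} = 13; a_{26} = 27; a_{27} = 12; a_{28} = 11; a_{29} = 23; a_{30} = 6; a_{31} = 1; a_{32} = 7; a_{33} = 8; a_{34} = 15; a_{35} = 23; a_{36} = 10; a_{37} = 5; a_{38} = 15; a_{39} = 20; a_{40} = 7; a_{41} = 27; a_{42} = 6; a_{43} = 5; a_{44} = 11; a_{45} = 16; a_{46} = 27; a_{47} = 15; a_{48} = 14; a_{49} = 1.
The sequence repeats with period 48.
So a_{535} = a_{0 + ((535-0) mod 48)} = a_7 = 13.

13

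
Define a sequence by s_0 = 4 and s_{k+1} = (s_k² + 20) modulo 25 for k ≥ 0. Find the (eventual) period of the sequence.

4

s_0 = 4, s_1 = 11, s_2 = 16, s_3 = 1, s_4 = 21, s_5 = 11.
Since s_5 = s_1 = 11, the sequence is eventually periodic: after a pre-period of length 1 it cycles with period 4.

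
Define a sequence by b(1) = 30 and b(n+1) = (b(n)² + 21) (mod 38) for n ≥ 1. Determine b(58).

We have b(1) = 30, b(2) = 9, b(3) = 26, b(4) = 13, b(5) = 0, b(6) = 21, b(7) = 6, b(8) = 19, b(9) = 2, b(10) = 25, b(11) = 0.
Since b(11) = b(5) = 0, the sequence is eventually periodic: after a pre-period of length 4 it cycles with period 6.
For n ≥ 5, b(n) depends only on (n - 5) mod 6. (58 - 5) mod 6 = 5, so b(58) = b(10) = 25.

25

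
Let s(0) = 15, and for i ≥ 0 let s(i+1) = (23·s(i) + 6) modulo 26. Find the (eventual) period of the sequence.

Listing terms: s(0) = 15; s(1) = 13; s(2) = 19; s(3) = 1; s(4) = 3; s(5) = 23; s(6) = 15.
The sequence repeats with period 6.

6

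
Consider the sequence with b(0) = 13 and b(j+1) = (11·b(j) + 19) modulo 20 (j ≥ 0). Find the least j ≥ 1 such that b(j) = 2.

1

We have b(0) = 13, b(1) = 2, b(2) = 1, b(3) = 10, b(4) = 9, b(5) = 18, b(6) = 17, b(7) = 6, b(8) = 5, b(9) = 14, b(10) = 13.
Since b(10) = b(0) = 13, the sequence is periodic with period 10.
The value 2 first appears (with j ≥ 1) at b(1).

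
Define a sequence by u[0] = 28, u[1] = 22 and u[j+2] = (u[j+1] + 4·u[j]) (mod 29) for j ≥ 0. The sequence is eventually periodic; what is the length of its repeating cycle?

Listing terms: u[0] = 28, u[1] = 22, u[2] = 18, u[3] = 19, u[4] = 4, u[5] = 22, u[6] = 9, u[7] = 10, u[8] = 17, u[9] = 28, u[10] = 9, u[11] = 5, u[12] = 12, u[13] = 3, u[14] = 22, u[15] = 5, u[16] = 6, u[17] = 26, u[18] = 21, u[19] = 9, u[20] = 6, u[21] = 13, u[22] = 8, u[23] = 2, u[24] = 5, u[25] = 13, u[26] = 4, u[27] = 27, u[28] = 14, u[29] = 6, u[30] = 4, u[31] = 28, u[32] = 15, u[33] = 11, u[34] = 13, u[35] = 28, u[36] = 22.
Since (u[35], u[36]) = (u[0], u[1]) = (28, 22) (two consecutive terms determine the rest), the sequence is periodic with period 35.

35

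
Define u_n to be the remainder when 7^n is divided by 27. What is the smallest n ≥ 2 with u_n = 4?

8

u_1 = 7; u_2 = 22; u_3 = 19; u_4 = 25; u_5 = 13; u_6 = 10; u_7 = 16; u_8 = 4; u_9 = 1; u_{10} = 7.
Since u_{10} = u_1 = 7, the sequence is periodic with period 9.
The value 4 first appears (with n ≥ 2) at u_8.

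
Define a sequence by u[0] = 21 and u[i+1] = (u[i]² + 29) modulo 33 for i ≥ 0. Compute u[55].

u[0] = 21,  u[1] = 8,  u[2] = 27,  u[3] = 32,  u[4] = 30,  u[5] = 5,  u[6] = 21.
The sequence repeats with period 6.
(55 - 0) mod 6 = 1, so u[55] = u[1] = 8.

8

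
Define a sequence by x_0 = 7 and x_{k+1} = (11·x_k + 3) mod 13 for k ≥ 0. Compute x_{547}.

0

Computing terms: x_0 = 7; x_1 = 2; x_2 = 12; x_3 = 5; x_4 = 6; x_5 = 4; x_6 = 8; x_7 = 0; x_8 = 3; x_9 = 10; x_{10} = 9; x_{11} = 11; x_{12} = 7.
Since x_{12} = x_0 = 7, the sequence is periodic with period 12.
(547 - 0) mod 12 = 7, so x_{547} = x_7 = 0.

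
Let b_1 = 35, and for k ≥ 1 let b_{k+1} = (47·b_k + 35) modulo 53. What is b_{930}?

We have b_1 = 35, b_2 = 37, b_3 = 25, b_4 = 44, b_5 = 36, b_6 = 31, b_7 = 8, b_8 = 40, b_9 = 7, b_{10} = 46, b_{11} = 24, b_{12} = 50, b_{13} = 0, b_{14} = 35.
Since b_{14} = b_1 = 35, the sequence is periodic with period 13.
So b_{930} = b_{1 + ((930-1) mod 13)} = b_7 = 8.

8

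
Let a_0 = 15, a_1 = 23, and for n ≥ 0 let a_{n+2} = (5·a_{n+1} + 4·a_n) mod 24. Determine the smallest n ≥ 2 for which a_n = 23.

Computing terms: a_0 = 15, a_1 = 23, a_2 = 7, a_3 = 7, a_4 = 15, a_5 = 7, a_6 = 23, a_7 = 23, a_8 = 15, a_9 = 23.
The sequence repeats with period 8.
The value 23 first appears (with n ≥ 2) at a_6.

6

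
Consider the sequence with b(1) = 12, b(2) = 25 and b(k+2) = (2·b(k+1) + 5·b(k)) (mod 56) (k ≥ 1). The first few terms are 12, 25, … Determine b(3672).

45

Computing terms: b(1) = 12, b(2) = 25, b(3) = 54, b(4) = 9, b(5) = 8, b(6) = 5, b(7) = 50, b(8) = 13, b(9) = 52, b(10) = 1, b(11) = 38, b(12) = 25, b(13) = 16, b(14) = 45, b(15) = 2, b(16) = 5, b(17) = 20, b(18) = 9, b(19) = 6, b(20) = 1, b(21) = 32, b(22) = 13, b(23) = 18, b(24) = 45, b(25) = 12, b(26) = 25.
Since (b(25), b(26)) = (b(1), b(2)) = (12, 25) (two consecutive terms determine the rest), the sequence is periodic with period 24.
So b(3672) = b(1 + ((3672-1) mod 24)) = b(24) = 45.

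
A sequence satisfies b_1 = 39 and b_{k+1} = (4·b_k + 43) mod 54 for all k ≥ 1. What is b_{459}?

We have b_1 = 39; b_2 = 37; b_3 = 29; b_4 = 51; b_5 = 31; b_6 = 5; b_7 = 9; b_8 = 25; b_9 = 35; b_{10} = 21; b_{11} = 19; b_{12} = 11; b_{13} = 33; b_{14} = 13; b_{15} = 41; b_{16} = 45; b_{17} = 7; b_{18} = 17; b_{19} = 3; b_{20} = 1; b_{21} = 47; b_{22} = 15; b_{23} = 49; b_{24} = 23; b_{25} = 27; b_{26} = 43; b_{27} = 53; b_{28} = 39.
Since b_{28} = b_1 = 39, the sequence is periodic with period 27.
(459 - 1) mod 27 = 26, so b_{459} = b_{27} = 53.

53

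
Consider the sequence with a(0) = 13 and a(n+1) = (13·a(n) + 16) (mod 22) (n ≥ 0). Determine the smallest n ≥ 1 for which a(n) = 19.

4

Computing terms: a(0) = 13; a(1) = 9; a(2) = 1; a(3) = 7; a(4) = 19; a(5) = 21; a(6) = 3; a(7) = 11; a(8) = 5; a(9) = 15; a(10) = 13.
Since a(10) = a(0) = 13, the sequence is periodic with period 10.
The value 19 first appears (with n ≥ 1) at a(4).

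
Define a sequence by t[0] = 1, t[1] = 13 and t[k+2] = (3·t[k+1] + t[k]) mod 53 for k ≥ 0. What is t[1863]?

We have t[0] = 1; t[1] = 13; t[2] = 40; t[3] = 27; t[4] = 15; t[5] = 19; t[6] = 19; t[7] = 23; t[8] = 35; t[9] = 22; t[10] = 48; t[11] = 7; t[12] = 16; t[13] = 2; t[14] = 22; t[15] = 15; t[16] = 14; t[17] = 4; t[18] = 26; t[19] = 29; t[20] = 7; t[21] = 50; t[22] = 51; t[23] = 44; t[24] = 24; t[25] = 10; t[26] = 1; t[27] = 13.
Since (t[26], t[27]) = (t[0], t[1]) = (1, 13) (two consecutive terms determine the rest), the sequence is periodic with period 26.
So t[1863] = t[0 + ((1863-0) mod 26)] = t[17] = 4.

4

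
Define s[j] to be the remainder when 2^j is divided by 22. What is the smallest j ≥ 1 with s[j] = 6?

s[0] = 1,  s[1] = 2,  s[2] = 4,  s[3] = 8,  s[4] = 16,  s[5] = 10,  s[6] = 20,  s[7] = 18,  s[8] = 14,  s[9] = 6,  s[10] = 12,  s[11] = 2.
Since s[11] = s[1] = 2, the sequence is eventually periodic: after a pre-period of length 1 it cycles with period 10.
The value 6 first appears (with j ≥ 1) at s[9].

9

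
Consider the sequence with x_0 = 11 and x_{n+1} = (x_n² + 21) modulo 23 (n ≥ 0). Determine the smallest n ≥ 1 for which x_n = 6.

x_0 = 11; x_1 = 4; x_2 = 14; x_3 = 10; x_4 = 6; x_5 = 11.
The sequence repeats with period 5.
The value 6 first appears (with n ≥ 1) at x_4.

4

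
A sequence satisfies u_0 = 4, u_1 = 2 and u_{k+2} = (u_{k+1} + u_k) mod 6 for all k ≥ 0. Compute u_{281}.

u_0 = 4; u_1 = 2; u_2 = 0; u_3 = 2; u_4 = 2; u_5 = 4; u_6 = 0; u_7 = 4; u_8 = 4; u_9 = 2.
The sequence repeats with period 8.
(281 - 0) mod 8 = 1, so u_{281} = u_1 = 2.

2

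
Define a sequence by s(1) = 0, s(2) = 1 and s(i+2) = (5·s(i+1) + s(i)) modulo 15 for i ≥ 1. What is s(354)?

We have s(1) = 0,  s(2) = 1,  s(3) = 5,  s(4) = 11,  s(5) = 0,  s(6) = 11,  s(7) = 10,  s(8) = 1,  s(9) = 0,  s(10) = 1.
Since (s(9), s(10)) = (s(1), s(2)) = (0, 1) (two consecutive terms determine the rest), the sequence is periodic with period 8.
So s(354) = s(1 + ((354-1) mod 8)) = s(2) = 1.

1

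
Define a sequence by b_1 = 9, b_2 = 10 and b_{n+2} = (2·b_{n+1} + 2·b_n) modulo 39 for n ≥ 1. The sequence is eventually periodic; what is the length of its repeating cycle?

We have b_1 = 9; b_2 = 10; b_3 = 38; b_4 = 18; b_5 = 34; b_6 = 26; b_7 = 3; b_8 = 19; b_9 = 5; b_{10} = 9; b_{11} = 28; b_{12} = 35; b_{13} = 9; b_{14} = 10.
The sequence repeats with period 12.

12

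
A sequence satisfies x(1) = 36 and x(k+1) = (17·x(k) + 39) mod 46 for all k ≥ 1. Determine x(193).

4

We have x(1) = 36, x(2) = 7, x(3) = 20, x(4) = 11, x(5) = 42, x(6) = 17, x(7) = 6, x(8) = 3, x(9) = 44, x(10) = 5, x(11) = 32, x(12) = 31, x(13) = 14, x(14) = 1, x(15) = 10, x(16) = 25, x(17) = 4, x(18) = 15, x(19) = 18, x(20) = 23, x(21) = 16, x(22) = 35, x(23) = 36.
Since x(23) = x(1) = 36, the sequence is periodic with period 22.
So x(193) = x(1 + ((193-1) mod 22)) = x(17) = 4.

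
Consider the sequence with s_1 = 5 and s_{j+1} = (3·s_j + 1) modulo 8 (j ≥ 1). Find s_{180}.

We have s_1 = 5, s_2 = 0, s_3 = 1, s_4 = 4, s_5 = 5.
The sequence repeats with period 4.
So s_{180} = s_{1 + ((180-1) mod 4)} = s_4 = 4.

4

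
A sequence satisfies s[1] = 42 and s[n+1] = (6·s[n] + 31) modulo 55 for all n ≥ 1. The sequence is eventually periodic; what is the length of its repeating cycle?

Computing terms: s[1] = 42; s[2] = 8; s[3] = 24; s[4] = 10; s[5] = 36; s[6] = 27; s[7] = 28; s[8] = 34; s[9] = 15; s[10] = 11; s[11] = 42.
Since s[11] = s[1] = 42, the sequence is periodic with period 10.

10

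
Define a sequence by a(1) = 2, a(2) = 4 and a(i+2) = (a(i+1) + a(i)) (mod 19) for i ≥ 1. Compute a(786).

We have a(1) = 2; a(2) = 4; a(3) = 6; a(4) = 10; a(5) = 16; a(6) = 7; a(7) = 4; a(8) = 11; a(9) = 15; a(10) = 7; a(11) = 3; a(12) = 10; a(13) = 13; a(14) = 4; a(15) = 17; a(16) = 2; a(17) = 0; a(18) = 2; a(19) = 2; a(20) = 4.
Since (a(19), a(20)) = (a(1), a(2)) = (2, 4) (two consecutive terms determine the rest), the sequence is periodic with period 18.
(786 - 1) mod 18 = 11, so a(786) = a(12) = 10.

10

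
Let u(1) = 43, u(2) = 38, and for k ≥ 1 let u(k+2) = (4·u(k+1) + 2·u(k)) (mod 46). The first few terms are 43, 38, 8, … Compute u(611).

20

We have u(1) = 43, u(2) = 38, u(3) = 8, u(4) = 16, u(5) = 34, u(6) = 30, u(7) = 4, u(8) = 30, u(9) = 36, u(10) = 20, u(11) = 14, u(12) = 4, u(13) = 44, u(14) = 0, u(15) = 42, u(16) = 30, u(17) = 20, u(18) = 2, u(19) = 2, u(20) = 12, u(21) = 6, u(22) = 2, u(23) = 20, u(24) = 38, u(25) = 8.
Since (u(24), u(25)) = (u(2), u(3)) = (38, 8) (two consecutive terms determine the rest), the sequence is eventually periodic: after a pre-period of length 1 it cycles with period 22.
For k ≥ 2, u(k) depends only on (k - 2) mod 22. (611 - 2) mod 22 = 15, so u(611) = u(17) = 20.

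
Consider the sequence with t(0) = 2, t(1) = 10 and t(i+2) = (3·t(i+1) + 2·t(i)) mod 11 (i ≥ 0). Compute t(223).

We have t(0) = 2; t(1) = 10; t(2) = 1; t(3) = 1; t(4) = 5; t(5) = 6; t(6) = 6; t(7) = 8; t(8) = 3; t(9) = 3; t(10) = 4; t(11) = 7; t(12) = 7; t(13) = 2; t(14) = 9; t(15) = 9; t(16) = 1; t(17) = 10; t(18) = 10; t(19) = 6; t(20) = 5; t(21) = 5; t(22) = 3; t(23) = 8; t(24) = 8; t(25) = 7; t(26) = 4; t(27) = 4; t(28) = 9; t(29) = 2; t(30) = 2; t(31) = 10.
Since (t(30), t(31)) = (t(0), t(1)) = (2, 10) (two consecutive terms determine the rest), the sequence is periodic with period 30.
So t(223) = t(0 + ((223-0) mod 30)) = t(13) = 2.

2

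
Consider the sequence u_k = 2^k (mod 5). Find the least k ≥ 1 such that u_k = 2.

We have u_0 = 1,  u_1 = 2,  u_2 = 4,  u_3 = 3,  u_4 = 1.
Since u_4 = u_0 = 1, the sequence is periodic with period 4.
The value 2 first appears (with k ≥ 1) at u_1.

1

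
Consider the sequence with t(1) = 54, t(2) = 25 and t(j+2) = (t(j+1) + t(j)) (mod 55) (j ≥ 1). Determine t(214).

We have t(1) = 54; t(2) = 25; t(3) = 24; t(4) = 49; t(5) = 18; t(6) = 12; t(7) = 30; t(8) = 42; t(9) = 17; t(10) = 4; t(11) = 21; t(12) = 25; t(13) = 46; t(14) = 16; t(15) = 7; t(16) = 23; t(17) = 30; t(18) = 53; t(19) = 28; t(20) = 26; t(21) = 54; t(22) = 25.
The sequence repeats with period 20.
(214 - 1) mod 20 = 13, so t(214) = t(14) = 16.

16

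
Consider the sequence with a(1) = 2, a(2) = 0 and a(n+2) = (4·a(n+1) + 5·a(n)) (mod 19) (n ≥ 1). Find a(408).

13

a(1) = 2, a(2) = 0, a(3) = 10, a(4) = 2, a(5) = 1, a(6) = 14, a(7) = 4, a(8) = 10, a(9) = 3, a(10) = 5, a(11) = 16, a(12) = 13, a(13) = 18, a(14) = 4, a(15) = 11, a(16) = 7, a(17) = 7, a(18) = 6, a(19) = 2, a(20) = 0.
Since (a(19), a(20)) = (a(1), a(2)) = (2, 0) (two consecutive terms determine the rest), the sequence is periodic with period 18.
(408 - 1) mod 18 = 11, so a(408) = a(12) = 13.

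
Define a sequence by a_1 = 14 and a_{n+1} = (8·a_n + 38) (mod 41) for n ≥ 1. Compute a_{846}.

23

a_1 = 14, a_2 = 27, a_3 = 8, a_4 = 20, a_5 = 34, a_6 = 23, a_7 = 17, a_8 = 10, a_9 = 36, a_{10} = 39, a_{11} = 22, a_{12} = 9, a_{13} = 28, a_{14} = 16, a_{15} = 2, a_{16} = 13, a_{17} = 19, a_{18} = 26, a_{19} = 0, a_{20} = 38, a_{21} = 14.
The sequence repeats with period 20.
So a_{846} = a_{1 + ((846-1) mod 20)} = a_6 = 23.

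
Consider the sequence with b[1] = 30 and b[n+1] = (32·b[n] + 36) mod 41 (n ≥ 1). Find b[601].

30

We have b[1] = 30; b[2] = 12; b[3] = 10; b[4] = 28; b[5] = 30.
The sequence repeats with period 4.
So b[601] = b[1 + ((601-1) mod 4)] = b[1] = 30.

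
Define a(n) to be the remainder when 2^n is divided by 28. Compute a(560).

Computing terms: a(1) = 2,  a(2) = 4,  a(3) = 8,  a(4) = 16,  a(5) = 4.
Since a(5) = a(2) = 4, the sequence is eventually periodic: after a pre-period of length 1 it cycles with period 3.
For n ≥ 2, a(n) depends only on (n - 2) mod 3. (560 - 2) mod 3 = 0, so a(560) = a(2) = 4.

4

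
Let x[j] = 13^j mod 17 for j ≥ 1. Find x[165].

Computing terms: x[1] = 13; x[2] = 16; x[3] = 4; x[4] = 1; x[5] = 13.
The sequence repeats with period 4.
(165 - 1) mod 4 = 0, so x[165] = x[1] = 13.

13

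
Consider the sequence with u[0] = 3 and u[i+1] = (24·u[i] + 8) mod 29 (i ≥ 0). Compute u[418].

Computing terms: u[0] = 3; u[1] = 22; u[2] = 14; u[3] = 25; u[4] = 28; u[5] = 13; u[6] = 1; u[7] = 3.
The sequence repeats with period 7.
So u[418] = u[0 + ((418-0) mod 7)] = u[5] = 13.

13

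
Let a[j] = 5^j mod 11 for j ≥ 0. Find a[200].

Listing terms: a[0] = 1, a[1] = 5, a[2] = 3, a[3] = 4, a[4] = 9, a[5] = 1.
Since a[5] = a[0] = 1, the sequence is periodic with period 5.
(200 - 0) mod 5 = 0, so a[200] = a[0] = 1.

1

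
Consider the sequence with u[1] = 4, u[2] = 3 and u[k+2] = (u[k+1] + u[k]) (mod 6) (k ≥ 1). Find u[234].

Listing terms: u[1] = 4,  u[2] = 3,  u[3] = 1,  u[4] = 4,  u[5] = 5,  u[6] = 3,  u[7] = 2,  u[8] = 5,  u[9] = 1,  u[10] = 0,  u[11] = 1,  u[12] = 1,  u[13] = 2,  u[14] = 3,  u[15] = 5,  u[16] = 2,  u[17] = 1,  u[18] = 3,  u[19] = 4,  u[20] = 1,  u[21] = 5,  u[22] = 0,  u[23] = 5,  u[24] = 5,  u[25] = 4,  u[26] = 3.
The sequence repeats with period 24.
So u[234] = u[1 + ((234-1) mod 24)] = u[18] = 3.

3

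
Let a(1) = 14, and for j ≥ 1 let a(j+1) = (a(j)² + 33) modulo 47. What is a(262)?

We have a(1) = 14,  a(2) = 41,  a(3) = 22,  a(4) = 0,  a(5) = 33,  a(6) = 41.
Since a(6) = a(2) = 41, the sequence is eventually periodic: after a pre-period of length 1 it cycles with period 4.
For j ≥ 2, a(j) depends only on (j - 2) mod 4. (262 - 2) mod 4 = 0, so a(262) = a(2) = 41.

41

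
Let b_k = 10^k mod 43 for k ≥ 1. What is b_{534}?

41

b_1 = 10, b_2 = 14, b_3 = 11, b_4 = 24, b_5 = 25, b_6 = 35, b_7 = 6, b_8 = 17, b_9 = 41, b_{10} = 23, b_{11} = 15, b_{12} = 21, b_{13} = 38, b_{14} = 36, b_{15} = 16, b_{16} = 31, b_{17} = 9, b_{18} = 4, b_{19} = 40, b_{20} = 13, b_{21} = 1, b_{22} = 10.
The sequence repeats with period 21.
So b_{534} = b_{1 + ((534-1) mod 21)} = b_9 = 41.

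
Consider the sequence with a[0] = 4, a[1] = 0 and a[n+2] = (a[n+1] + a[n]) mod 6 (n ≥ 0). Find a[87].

2

a[0] = 4, a[1] = 0, a[2] = 4, a[3] = 4, a[4] = 2, a[5] = 0, a[6] = 2, a[7] = 2, a[8] = 4, a[9] = 0.
Since (a[8], a[9]) = (a[0], a[1]) = (4, 0) (two consecutive terms determine the rest), the sequence is periodic with period 8.
(87 - 0) mod 8 = 7, so a[87] = a[7] = 2.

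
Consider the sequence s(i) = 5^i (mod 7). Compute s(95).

s(0) = 1,  s(1) = 5,  s(2) = 4,  s(3) = 6,  s(4) = 2,  s(5) = 3,  s(6) = 1.
Since s(6) = s(0) = 1, the sequence is periodic with period 6.
So s(95) = s(0 + ((95-0) mod 6)) = s(5) = 3.

3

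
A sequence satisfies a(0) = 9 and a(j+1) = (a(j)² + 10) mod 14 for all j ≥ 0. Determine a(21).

Listing terms: a(0) = 9; a(1) = 7; a(2) = 3; a(3) = 5; a(4) = 7.
Since a(4) = a(1) = 7, the sequence is eventually periodic: after a pre-period of length 1 it cycles with period 3.
For j ≥ 1, a(j) depends only on (j - 1) mod 3. (21 - 1) mod 3 = 2, so a(21) = a(3) = 5.

5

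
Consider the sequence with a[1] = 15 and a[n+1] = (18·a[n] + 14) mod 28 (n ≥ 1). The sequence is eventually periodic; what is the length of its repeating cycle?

3

a[1] = 15, a[2] = 4, a[3] = 2, a[4] = 22, a[5] = 18, a[6] = 2.
Since a[6] = a[3] = 2, the sequence is eventually periodic: after a pre-period of length 2 it cycles with period 3.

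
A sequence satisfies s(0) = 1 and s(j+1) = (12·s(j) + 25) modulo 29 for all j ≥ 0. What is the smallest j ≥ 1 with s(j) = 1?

4

Listing terms: s(0) = 1,  s(1) = 8,  s(2) = 5,  s(3) = 27,  s(4) = 1.
Since s(4) = s(0) = 1, the sequence is periodic with period 4.
The value 1 next appears (with j ≥ 1) at s(4).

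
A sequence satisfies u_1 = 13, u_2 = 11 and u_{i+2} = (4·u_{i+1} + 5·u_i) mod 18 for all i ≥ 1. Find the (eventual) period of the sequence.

6

We have u_1 = 13; u_2 = 11; u_3 = 1; u_4 = 5; u_5 = 7; u_6 = 17; u_7 = 13; u_8 = 11.
The sequence repeats with period 6.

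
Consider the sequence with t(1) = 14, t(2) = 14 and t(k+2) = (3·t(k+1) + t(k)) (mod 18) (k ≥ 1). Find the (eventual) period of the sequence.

6

t(1) = 14, t(2) = 14, t(3) = 2, t(4) = 2, t(5) = 8, t(6) = 8, t(7) = 14, t(8) = 14.
Since (t(7), t(8)) = (t(1), t(2)) = (14, 14) (two consecutive terms determine the rest), the sequence is periodic with period 6.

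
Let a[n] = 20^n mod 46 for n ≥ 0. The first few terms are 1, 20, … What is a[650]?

Computing terms: a[0] = 1,  a[1] = 20,  a[2] = 32,  a[3] = 42,  a[4] = 12,  a[5] = 10,  a[6] = 16,  a[7] = 44,  a[8] = 6,  a[9] = 28,  a[10] = 8,  a[11] = 22,  a[12] = 26,  a[13] = 14,  a[14] = 4,  a[15] = 34,  a[16] = 36,  a[17] = 30,  a[18] = 2,  a[19] = 40,  a[20] = 18,  a[21] = 38,  a[22] = 24,  a[23] = 20.
Since a[23] = a[1] = 20, the sequence is eventually periodic: after a pre-period of length 1 it cycles with period 22.
For n ≥ 1, a[n] depends only on (n - 1) mod 22. (650 - 1) mod 22 = 11, so a[650] = a[12] = 26.

26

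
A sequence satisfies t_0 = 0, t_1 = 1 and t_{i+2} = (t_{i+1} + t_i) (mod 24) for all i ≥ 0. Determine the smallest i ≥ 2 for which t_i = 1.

We have t_0 = 0, t_1 = 1, t_2 = 1, t_3 = 2, t_4 = 3, t_5 = 5, t_6 = 8, t_7 = 13, t_8 = 21, t_9 = 10, t_{10} = 7, t_{11} = 17, t_{12} = 0, t_{13} = 17, t_{14} = 17, t_{15} = 10, t_{16} = 3, t_{17} = 13, t_{18} = 16, t_{19} = 5, t_{20} = 21, t_{21} = 2, t_{22} = 23, t_{23} = 1, t_{24} = 0, t_{25} = 1.
Since (t_{24}, t_{25}) = (t_0, t_1) = (0, 1) (two consecutive terms determine the rest), the sequence is periodic with period 24.
The value 1 first appears (with i ≥ 2) at t_2.

2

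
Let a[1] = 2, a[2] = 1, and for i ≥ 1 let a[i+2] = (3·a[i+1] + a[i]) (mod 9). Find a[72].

4

We have a[1] = 2; a[2] = 1; a[3] = 5; a[4] = 7; a[5] = 8; a[6] = 4; a[7] = 2; a[8] = 1.
The sequence repeats with period 6.
(72 - 1) mod 6 = 5, so a[72] = a[6] = 4.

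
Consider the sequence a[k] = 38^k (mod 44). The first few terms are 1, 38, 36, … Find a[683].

a[0] = 1; a[1] = 38; a[2] = 36; a[3] = 4; a[4] = 20; a[5] = 12; a[6] = 16; a[7] = 36.
Since a[7] = a[2] = 36, the sequence is eventually periodic: after a pre-period of length 2 it cycles with period 5.
For k ≥ 2, a[k] depends only on (k - 2) mod 5. (683 - 2) mod 5 = 1, so a[683] = a[3] = 4.

4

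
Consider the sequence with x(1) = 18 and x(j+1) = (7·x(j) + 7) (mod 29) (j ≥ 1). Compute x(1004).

10

x(1) = 18; x(2) = 17; x(3) = 10; x(4) = 19; x(5) = 24; x(6) = 1; x(7) = 14; x(8) = 18.
Since x(8) = x(1) = 18, the sequence is periodic with period 7.
(1004 - 1) mod 7 = 2, so x(1004) = x(3) = 10.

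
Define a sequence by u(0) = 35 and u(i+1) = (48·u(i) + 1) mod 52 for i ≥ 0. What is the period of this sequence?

3

Listing terms: u(0) = 35; u(1) = 17; u(2) = 37; u(3) = 9; u(4) = 17.
Since u(4) = u(1) = 17, the sequence is eventually periodic: after a pre-period of length 1 it cycles with period 3.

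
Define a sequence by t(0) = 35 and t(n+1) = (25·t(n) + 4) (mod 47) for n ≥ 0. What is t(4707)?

Computing terms: t(0) = 35; t(1) = 33; t(2) = 30; t(3) = 2; t(4) = 7; t(5) = 38; t(6) = 14; t(7) = 25; t(8) = 18; t(9) = 31; t(10) = 27; t(11) = 21; t(12) = 12; t(13) = 22; t(14) = 37; t(15) = 36; t(16) = 11; t(17) = 44; t(18) = 23; t(19) = 15; t(20) = 3; t(21) = 32; t(22) = 5; t(23) = 35.
The sequence repeats with period 23.
(4707 - 0) mod 23 = 15, so t(4707) = t(15) = 36.

36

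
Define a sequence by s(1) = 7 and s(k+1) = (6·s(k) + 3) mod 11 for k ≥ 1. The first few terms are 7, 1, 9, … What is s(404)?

We have s(1) = 7, s(2) = 1, s(3) = 9, s(4) = 2, s(5) = 4, s(6) = 5, s(7) = 0, s(8) = 3, s(9) = 10, s(10) = 8, s(11) = 7.
Since s(11) = s(1) = 7, the sequence is periodic with period 10.
(404 - 1) mod 10 = 3, so s(404) = s(4) = 2.

2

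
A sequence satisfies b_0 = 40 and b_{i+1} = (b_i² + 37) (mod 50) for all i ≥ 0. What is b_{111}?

33

b_0 = 40,  b_1 = 37,  b_2 = 6,  b_3 = 23,  b_4 = 16,  b_5 = 43,  b_6 = 36,  b_7 = 33,  b_8 = 26,  b_9 = 13,  b_{10} = 6.
Since b_{10} = b_2 = 6, the sequence is eventually periodic: after a pre-period of length 2 it cycles with period 8.
For i ≥ 2, b_i depends only on (i - 2) mod 8. (111 - 2) mod 8 = 5, so b_{111} = b_7 = 33.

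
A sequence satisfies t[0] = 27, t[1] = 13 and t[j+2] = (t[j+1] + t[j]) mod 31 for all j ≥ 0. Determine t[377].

11

Listing terms: t[0] = 27,  t[1] = 13,  t[2] = 9,  t[3] = 22,  t[4] = 0,  t[5] = 22,  t[6] = 22,  t[7] = 13,  t[8] = 4,  t[9] = 17,  t[10] = 21,  t[11] = 7,  t[12] = 28,  t[13] = 4,  t[14] = 1,  t[15] = 5,  t[16] = 6,  t[17] = 11,  t[18] = 17,  t[19] = 28,  t[20] = 14,  t[21] = 11,  t[22] = 25,  t[23] = 5,  t[24] = 30,  t[25] = 4,  t[26] = 3,  t[27] = 7,  t[28] = 10,  t[29] = 17,  t[30] = 27,  t[31] = 13.
Since (t[30], t[31]) = (t[0], t[1]) = (27, 13) (two consecutive terms determine the rest), the sequence is periodic with period 30.
So t[377] = t[0 + ((377-0) mod 30)] = t[17] = 11.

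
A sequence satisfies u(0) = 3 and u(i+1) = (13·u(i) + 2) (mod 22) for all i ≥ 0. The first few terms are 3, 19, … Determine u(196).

21

u(0) = 3,  u(1) = 19,  u(2) = 7,  u(3) = 5,  u(4) = 1,  u(5) = 15,  u(6) = 21,  u(7) = 11,  u(8) = 13,  u(9) = 17,  u(10) = 3.
Since u(10) = u(0) = 3, the sequence is periodic with period 10.
(196 - 0) mod 10 = 6, so u(196) = u(6) = 21.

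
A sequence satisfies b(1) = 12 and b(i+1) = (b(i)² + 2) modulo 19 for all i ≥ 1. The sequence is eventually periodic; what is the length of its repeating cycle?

3

Listing terms: b(1) = 12; b(2) = 13; b(3) = 0; b(4) = 2; b(5) = 6; b(6) = 0.
Since b(6) = b(3) = 0, the sequence is eventually periodic: after a pre-period of length 2 it cycles with period 3.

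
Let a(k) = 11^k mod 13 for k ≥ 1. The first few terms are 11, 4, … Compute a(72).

1

We have a(1) = 11; a(2) = 4; a(3) = 5; a(4) = 3; a(5) = 7; a(6) = 12; a(7) = 2; a(8) = 9; a(9) = 8; a(10) = 10; a(11) = 6; a(12) = 1; a(13) = 11.
The sequence repeats with period 12.
(72 - 1) mod 12 = 11, so a(72) = a(12) = 1.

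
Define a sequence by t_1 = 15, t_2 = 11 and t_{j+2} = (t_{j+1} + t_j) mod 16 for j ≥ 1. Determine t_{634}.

We have t_1 = 15, t_2 = 11, t_3 = 10, t_4 = 5, t_5 = 15, t_6 = 4, t_7 = 3, t_8 = 7, t_9 = 10, t_{10} = 1, t_{11} = 11, t_{12} = 12, t_{13} = 7, t_{14} = 3, t_{15} = 10, t_{16} = 13, t_{17} = 7, t_{18} = 4, t_{19} = 11, t_{20} = 15, t_{21} = 10, t_{22} = 9, t_{23} = 3, t_{24} = 12, t_{25} = 15, t_{26} = 11.
Since (t_{25}, t_{26}) = (t_1, t_2) = (15, 11) (two consecutive terms determine the rest), the sequence is periodic with period 24.
(634 - 1) mod 24 = 9, so t_{634} = t_{10} = 1.

1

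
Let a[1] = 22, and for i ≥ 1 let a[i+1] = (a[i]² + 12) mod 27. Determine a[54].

Computing terms: a[1] = 22, a[2] = 10, a[3] = 4, a[4] = 1, a[5] = 13, a[6] = 19, a[7] = 22.
Since a[7] = a[1] = 22, the sequence is periodic with period 6.
(54 - 1) mod 6 = 5, so a[54] = a[6] = 19.

19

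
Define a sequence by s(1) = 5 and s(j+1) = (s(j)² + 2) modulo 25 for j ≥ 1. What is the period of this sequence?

8

Computing terms: s(1) = 5; s(2) = 2; s(3) = 6; s(4) = 13; s(5) = 21; s(6) = 18; s(7) = 1; s(8) = 3; s(9) = 11; s(10) = 23; s(11) = 6.
Since s(11) = s(3) = 6, the sequence is eventually periodic: after a pre-period of length 2 it cycles with period 8.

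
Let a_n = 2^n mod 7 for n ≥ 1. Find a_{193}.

Listing terms: a_1 = 2, a_2 = 4, a_3 = 1, a_4 = 2.
Since a_4 = a_1 = 2, the sequence is periodic with period 3.
So a_{193} = a_{1 + ((193-1) mod 3)} = a_1 = 2.

2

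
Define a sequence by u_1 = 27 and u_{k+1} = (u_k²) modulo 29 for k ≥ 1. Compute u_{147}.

Computing terms: u_1 = 27; u_2 = 4; u_3 = 16; u_4 = 24; u_5 = 25; u_6 = 16.
Since u_6 = u_3 = 16, the sequence is eventually periodic: after a pre-period of length 2 it cycles with period 3.
For k ≥ 3, u_k depends only on (k - 3) mod 3. (147 - 3) mod 3 = 0, so u_{147} = u_3 = 16.

16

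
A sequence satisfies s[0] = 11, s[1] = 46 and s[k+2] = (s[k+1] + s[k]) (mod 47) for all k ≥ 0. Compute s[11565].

35

We have s[0] = 11, s[1] = 46, s[2] = 10, s[3] = 9, s[4] = 19, s[5] = 28, s[6] = 0, s[7] = 28, s[8] = 28, s[9] = 9, s[10] = 37, s[11] = 46, s[12] = 36, s[13] = 35, s[14] = 24, s[15] = 12, s[16] = 36, s[17] = 1, s[18] = 37, s[19] = 38, s[20] = 28, s[21] = 19, s[22] = 0, s[23] = 19, s[24] = 19, s[25] = 38, s[26] = 10, s[27] = 1, s[28] = 11, s[29] = 12, s[30] = 23, s[31] = 35, s[32] = 11, s[33] = 46.
Since (s[32], s[33]) = (s[0], s[1]) = (11, 46) (two consecutive terms determine the rest), the sequence is periodic with period 32.
So s[11565] = s[0 + ((11565-0) mod 32)] = s[13] = 35.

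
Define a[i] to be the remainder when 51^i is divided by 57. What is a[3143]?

21

Computing terms: a[1] = 51, a[2] = 36, a[3] = 12, a[4] = 42, a[5] = 33, a[6] = 30, a[7] = 48, a[8] = 54, a[9] = 18, a[10] = 6, a[11] = 21, a[12] = 45, a[13] = 15, a[14] = 24, a[15] = 27, a[16] = 9, a[17] = 3, a[18] = 39, a[19] = 51.
The sequence repeats with period 18.
So a[3143] = a[1 + ((3143-1) mod 18)] = a[11] = 21.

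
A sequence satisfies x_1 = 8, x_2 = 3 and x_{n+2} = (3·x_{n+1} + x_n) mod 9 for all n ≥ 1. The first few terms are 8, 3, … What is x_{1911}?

Computing terms: x_1 = 8, x_2 = 3, x_3 = 8, x_4 = 0, x_5 = 8, x_6 = 6, x_7 = 8, x_8 = 3.
Since (x_7, x_8) = (x_1, x_2) = (8, 3) (two consecutive terms determine the rest), the sequence is periodic with period 6.
(1911 - 1) mod 6 = 2, so x_{1911} = x_3 = 8.

8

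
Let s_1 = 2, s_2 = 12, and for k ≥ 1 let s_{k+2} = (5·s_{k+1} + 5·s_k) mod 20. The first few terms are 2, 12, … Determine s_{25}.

10

Computing terms: s_1 = 2, s_2 = 12, s_3 = 10, s_4 = 10, s_5 = 0, s_6 = 10, s_7 = 10.
Since (s_6, s_7) = (s_3, s_4) = (10, 10) (two consecutive terms determine the rest), the sequence is eventually periodic: after a pre-period of length 2 it cycles with period 3.
For k ≥ 3, s_k depends only on (k - 3) mod 3. (25 - 3) mod 3 = 1, so s_{25} = s_4 = 10.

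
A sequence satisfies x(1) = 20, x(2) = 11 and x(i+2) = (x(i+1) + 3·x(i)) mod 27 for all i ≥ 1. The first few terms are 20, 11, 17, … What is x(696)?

17

We have x(1) = 20; x(2) = 11; x(3) = 17; x(4) = 23; x(5) = 20; x(6) = 8; x(7) = 14; x(8) = 11; x(9) = 26; x(10) = 5; x(11) = 2; x(12) = 17; x(13) = 23.
Since (x(12), x(13)) = (x(3), x(4)) = (17, 23) (two consecutive terms determine the rest), the sequence is eventually periodic: after a pre-period of length 2 it cycles with period 9.
For i ≥ 3, x(i) depends only on (i - 3) mod 9. (696 - 3) mod 9 = 0, so x(696) = x(3) = 17.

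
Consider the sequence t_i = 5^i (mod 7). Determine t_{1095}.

Computing terms: t_0 = 1; t_1 = 5; t_2 = 4; t_3 = 6; t_4 = 2; t_5 = 3; t_6 = 1.
Since t_6 = t_0 = 1, the sequence is periodic with period 6.
So t_{1095} = t_{0 + ((1095-0) mod 6)} = t_3 = 6.

6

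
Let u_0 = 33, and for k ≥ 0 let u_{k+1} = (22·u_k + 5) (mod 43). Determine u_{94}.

Computing terms: u_0 = 33,  u_1 = 0,  u_2 = 5,  u_3 = 29,  u_4 = 41,  u_5 = 4,  u_6 = 7,  u_7 = 30,  u_8 = 20,  u_9 = 15,  u_{10} = 34,  u_{11} = 22,  u_{12} = 16,  u_{13} = 13,  u_{14} = 33.
Since u_{14} = u_0 = 33, the sequence is periodic with period 14.
(94 - 0) mod 14 = 10, so u_{94} = u_{10} = 34.

34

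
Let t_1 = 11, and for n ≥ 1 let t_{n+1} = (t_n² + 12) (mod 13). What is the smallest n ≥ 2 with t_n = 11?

We have t_1 = 11, t_2 = 3, t_3 = 8, t_4 = 11.
Since t_4 = t_1 = 11, the sequence is periodic with period 3.
The value 11 next appears (with n ≥ 2) at t_4.

4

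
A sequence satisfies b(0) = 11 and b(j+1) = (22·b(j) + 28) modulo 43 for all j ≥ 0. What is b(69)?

9

b(0) = 11,  b(1) = 12,  b(2) = 34,  b(3) = 2,  b(4) = 29,  b(5) = 21,  b(6) = 17,  b(7) = 15,  b(8) = 14,  b(9) = 35,  b(10) = 24,  b(11) = 40,  b(12) = 5,  b(13) = 9,  b(14) = 11.
Since b(14) = b(0) = 11, the sequence is periodic with period 14.
(69 - 0) mod 14 = 13, so b(69) = b(13) = 9.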